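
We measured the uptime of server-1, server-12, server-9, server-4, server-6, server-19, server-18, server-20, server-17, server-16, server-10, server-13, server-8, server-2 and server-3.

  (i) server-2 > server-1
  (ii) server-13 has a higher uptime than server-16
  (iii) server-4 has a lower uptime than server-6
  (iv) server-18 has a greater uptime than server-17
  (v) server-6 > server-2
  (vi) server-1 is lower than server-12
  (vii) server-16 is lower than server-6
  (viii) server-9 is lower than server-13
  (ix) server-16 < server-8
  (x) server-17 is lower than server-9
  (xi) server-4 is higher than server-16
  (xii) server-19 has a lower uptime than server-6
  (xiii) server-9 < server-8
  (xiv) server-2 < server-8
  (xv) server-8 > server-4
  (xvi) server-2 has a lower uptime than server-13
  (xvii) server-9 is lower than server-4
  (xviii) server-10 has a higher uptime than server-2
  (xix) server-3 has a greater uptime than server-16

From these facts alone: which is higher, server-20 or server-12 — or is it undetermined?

undetermined

Following every chain through server-20: nothing is chained to server-20.
server-12 is not reached, and no chain runs the other way from server-12 to server-20.
So the given relations leave the order of server-20 and server-12 undetermined.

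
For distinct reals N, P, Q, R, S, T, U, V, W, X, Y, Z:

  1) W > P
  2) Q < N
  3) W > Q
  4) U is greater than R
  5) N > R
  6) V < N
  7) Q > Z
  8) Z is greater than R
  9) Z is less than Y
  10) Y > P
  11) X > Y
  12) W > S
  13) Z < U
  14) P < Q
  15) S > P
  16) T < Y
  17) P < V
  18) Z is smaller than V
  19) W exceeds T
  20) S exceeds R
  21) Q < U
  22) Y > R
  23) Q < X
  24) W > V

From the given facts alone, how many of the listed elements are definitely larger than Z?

Directly above Z: Q, Y, U, V.
One step further: N, W, X (7 so far).
No other element is forced above Z by the given relations, so the count is 7.

7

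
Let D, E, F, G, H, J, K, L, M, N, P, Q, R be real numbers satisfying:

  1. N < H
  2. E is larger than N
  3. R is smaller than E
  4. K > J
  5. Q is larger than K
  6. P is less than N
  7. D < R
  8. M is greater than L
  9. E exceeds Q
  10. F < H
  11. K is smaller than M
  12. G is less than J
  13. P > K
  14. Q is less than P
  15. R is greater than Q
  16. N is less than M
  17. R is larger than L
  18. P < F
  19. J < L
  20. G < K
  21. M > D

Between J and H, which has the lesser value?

The relevant relations are J < K; K < Q; Q < P; P < N; N < H.
Together: J < K < Q < P < N < H.
So J < H; J is the smaller of the two.

J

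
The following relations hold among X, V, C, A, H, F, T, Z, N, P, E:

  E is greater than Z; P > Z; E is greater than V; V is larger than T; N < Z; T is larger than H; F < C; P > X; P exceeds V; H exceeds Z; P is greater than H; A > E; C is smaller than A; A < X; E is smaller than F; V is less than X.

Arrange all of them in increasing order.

Each adjacent pair is fixed by a given relation: N < Z; Z < H; H < T; T < V; V < E; E < F; F < C; C < A; A < X; X < P. Chaining them end to end gives the full order.

N < Z < H < T < V < E < F < C < A < X < P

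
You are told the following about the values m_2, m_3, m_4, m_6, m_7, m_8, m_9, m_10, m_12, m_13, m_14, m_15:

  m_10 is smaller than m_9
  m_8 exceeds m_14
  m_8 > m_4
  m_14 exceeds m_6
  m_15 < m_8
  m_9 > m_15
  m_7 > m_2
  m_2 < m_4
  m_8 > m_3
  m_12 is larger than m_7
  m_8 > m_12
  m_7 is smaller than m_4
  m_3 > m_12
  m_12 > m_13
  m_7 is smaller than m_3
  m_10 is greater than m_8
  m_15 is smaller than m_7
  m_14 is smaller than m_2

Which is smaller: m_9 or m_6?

m_6 < m_14 and m_14 < m_2 give m_6 < m_2.
Then m_2 < m_7 extends the chain to m_7.
With m_7 < m_4: m_6 < m_14 < m_2 < m_7 < m_4.
With m_4 < m_8: m_6 < m_14 < m_2 < m_7 < m_4 < m_8.
With m_8 < m_10: m_6 < m_14 < m_2 < m_7 < m_4 < m_8 < m_10.
With m_10 < m_9: m_6 < m_14 < m_2 < m_7 < m_4 < m_8 < m_10 < m_9.
So m_6 < m_9; m_6 is the smaller of the two.

m_6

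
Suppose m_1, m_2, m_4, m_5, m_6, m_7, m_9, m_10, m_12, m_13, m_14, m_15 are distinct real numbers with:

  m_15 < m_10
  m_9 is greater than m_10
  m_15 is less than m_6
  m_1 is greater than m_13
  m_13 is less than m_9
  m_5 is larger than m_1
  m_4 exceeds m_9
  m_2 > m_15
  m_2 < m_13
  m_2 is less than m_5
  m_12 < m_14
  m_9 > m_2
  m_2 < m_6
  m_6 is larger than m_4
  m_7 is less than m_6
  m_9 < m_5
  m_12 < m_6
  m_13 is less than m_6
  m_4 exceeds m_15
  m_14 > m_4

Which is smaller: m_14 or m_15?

m_15

m_15 < m_2 and m_2 < m_13 give m_15 < m_13.
Then m_13 < m_9 extends the chain to m_9.
With m_9 < m_4: m_15 < m_2 < m_13 < m_9 < m_4.
Then m_4 < m_14 extends the chain to m_14.
So m_15 < m_14; m_15 is the smaller of the two.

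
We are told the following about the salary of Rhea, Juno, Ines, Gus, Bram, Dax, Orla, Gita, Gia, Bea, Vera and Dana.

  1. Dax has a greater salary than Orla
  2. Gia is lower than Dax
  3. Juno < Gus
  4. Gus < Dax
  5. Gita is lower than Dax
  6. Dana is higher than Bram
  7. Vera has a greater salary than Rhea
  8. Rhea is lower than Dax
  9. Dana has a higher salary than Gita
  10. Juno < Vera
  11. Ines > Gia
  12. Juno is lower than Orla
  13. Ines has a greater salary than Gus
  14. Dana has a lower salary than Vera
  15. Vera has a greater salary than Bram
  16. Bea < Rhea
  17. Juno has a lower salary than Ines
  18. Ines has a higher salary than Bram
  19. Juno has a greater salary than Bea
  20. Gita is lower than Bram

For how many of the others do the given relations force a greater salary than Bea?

7

From Bea the given relations immediately reach Juno, Rhea.
From those, Orla, Gus, Ines, Vera, Dax — 7 in total.
No other element is forced above Bea by the given relations, so the count is 7.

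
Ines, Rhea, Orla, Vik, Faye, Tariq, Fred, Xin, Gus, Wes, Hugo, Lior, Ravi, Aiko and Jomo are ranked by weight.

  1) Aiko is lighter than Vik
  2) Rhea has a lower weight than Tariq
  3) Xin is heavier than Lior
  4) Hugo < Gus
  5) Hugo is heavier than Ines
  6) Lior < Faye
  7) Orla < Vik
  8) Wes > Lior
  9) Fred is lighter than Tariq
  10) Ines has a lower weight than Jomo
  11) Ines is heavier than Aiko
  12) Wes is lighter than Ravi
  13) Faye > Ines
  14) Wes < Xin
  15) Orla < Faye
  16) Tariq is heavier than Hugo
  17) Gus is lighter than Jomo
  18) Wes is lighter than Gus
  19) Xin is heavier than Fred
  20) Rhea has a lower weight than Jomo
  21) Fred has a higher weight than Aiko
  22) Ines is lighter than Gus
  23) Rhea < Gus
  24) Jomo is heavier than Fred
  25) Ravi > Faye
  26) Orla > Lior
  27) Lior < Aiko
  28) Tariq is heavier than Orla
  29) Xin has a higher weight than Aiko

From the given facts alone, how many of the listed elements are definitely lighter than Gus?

From Gus the given relations immediately reach Rhea, Ines, Hugo, Wes.
From those, Lior, Aiko — 6 in total.
No other element is forced below Gus by the given relations, so the count is 6.

6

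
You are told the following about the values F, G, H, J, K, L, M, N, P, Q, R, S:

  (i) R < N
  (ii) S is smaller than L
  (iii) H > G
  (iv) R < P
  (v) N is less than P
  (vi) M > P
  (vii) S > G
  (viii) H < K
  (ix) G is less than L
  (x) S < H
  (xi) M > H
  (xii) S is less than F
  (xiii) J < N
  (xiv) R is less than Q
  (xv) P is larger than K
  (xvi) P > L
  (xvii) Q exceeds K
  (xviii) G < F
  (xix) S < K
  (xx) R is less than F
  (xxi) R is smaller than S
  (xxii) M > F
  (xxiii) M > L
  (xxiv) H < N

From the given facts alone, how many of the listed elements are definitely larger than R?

9

The elements the relations force above R are S, H, L, K, F, N, Q, P, M — no chain reaches any other.
That is 9.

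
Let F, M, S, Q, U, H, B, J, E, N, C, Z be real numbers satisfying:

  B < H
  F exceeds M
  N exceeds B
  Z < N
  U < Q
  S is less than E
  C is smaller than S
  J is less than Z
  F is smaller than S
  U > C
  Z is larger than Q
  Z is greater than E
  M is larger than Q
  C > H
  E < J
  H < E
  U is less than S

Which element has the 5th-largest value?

S

Piecing the relations together gives one ordering: B < H < C < U < Q < M < F < S < E < J < Z < N.
The 5th largest is S.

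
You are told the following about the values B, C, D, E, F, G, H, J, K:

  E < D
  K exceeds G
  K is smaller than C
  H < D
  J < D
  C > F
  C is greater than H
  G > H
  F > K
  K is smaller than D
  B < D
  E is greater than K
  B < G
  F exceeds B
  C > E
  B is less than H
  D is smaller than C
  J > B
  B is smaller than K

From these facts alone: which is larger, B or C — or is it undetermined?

C

B < H < G < K < E < D < C, by transitivity through H, G, K, E, D.
So C is larger.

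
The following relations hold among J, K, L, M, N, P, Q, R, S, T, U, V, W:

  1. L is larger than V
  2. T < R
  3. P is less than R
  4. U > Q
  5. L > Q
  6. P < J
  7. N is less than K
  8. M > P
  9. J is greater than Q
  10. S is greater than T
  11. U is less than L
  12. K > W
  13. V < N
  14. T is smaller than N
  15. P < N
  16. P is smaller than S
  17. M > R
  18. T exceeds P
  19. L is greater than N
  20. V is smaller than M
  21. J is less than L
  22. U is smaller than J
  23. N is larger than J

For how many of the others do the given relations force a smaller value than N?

From N the given relations immediately reach P, T, V, J.
From those, Q, U — 6 in total.
No other element is forced below N by the given relations, so the count is 6.

6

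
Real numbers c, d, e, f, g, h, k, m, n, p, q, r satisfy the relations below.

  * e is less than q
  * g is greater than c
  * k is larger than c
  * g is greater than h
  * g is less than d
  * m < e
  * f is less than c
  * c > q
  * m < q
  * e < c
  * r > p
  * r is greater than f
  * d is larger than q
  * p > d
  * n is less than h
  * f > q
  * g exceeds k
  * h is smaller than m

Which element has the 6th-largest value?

c

The consecutive relations fix a unique order: n < h < m < e < q < f < c < k < g < d < p < r.
Counting 6 from the largest end gives c.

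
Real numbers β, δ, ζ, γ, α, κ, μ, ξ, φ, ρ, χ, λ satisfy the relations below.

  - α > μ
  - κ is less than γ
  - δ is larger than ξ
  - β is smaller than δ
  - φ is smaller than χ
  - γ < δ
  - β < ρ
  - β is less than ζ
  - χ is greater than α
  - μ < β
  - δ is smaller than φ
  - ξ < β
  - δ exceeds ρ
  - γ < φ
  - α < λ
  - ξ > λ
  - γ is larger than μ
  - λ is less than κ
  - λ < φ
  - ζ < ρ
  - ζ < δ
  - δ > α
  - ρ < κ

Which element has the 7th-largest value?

Chaining the given pairs: μ < α < λ < ξ < β < ζ < ρ < κ < γ < δ < φ < χ.
The 7th largest is ζ.

ζ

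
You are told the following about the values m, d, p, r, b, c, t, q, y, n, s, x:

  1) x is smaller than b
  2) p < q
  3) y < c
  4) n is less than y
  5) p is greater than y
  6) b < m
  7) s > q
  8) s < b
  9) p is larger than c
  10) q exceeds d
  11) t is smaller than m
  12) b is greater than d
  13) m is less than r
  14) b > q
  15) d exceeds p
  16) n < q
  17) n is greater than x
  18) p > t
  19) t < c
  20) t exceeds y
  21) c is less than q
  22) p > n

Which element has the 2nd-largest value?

Chaining the given pairs: x < n < y < t < c < p < d < q < s < b < m < r.
The 2nd largest is m.

m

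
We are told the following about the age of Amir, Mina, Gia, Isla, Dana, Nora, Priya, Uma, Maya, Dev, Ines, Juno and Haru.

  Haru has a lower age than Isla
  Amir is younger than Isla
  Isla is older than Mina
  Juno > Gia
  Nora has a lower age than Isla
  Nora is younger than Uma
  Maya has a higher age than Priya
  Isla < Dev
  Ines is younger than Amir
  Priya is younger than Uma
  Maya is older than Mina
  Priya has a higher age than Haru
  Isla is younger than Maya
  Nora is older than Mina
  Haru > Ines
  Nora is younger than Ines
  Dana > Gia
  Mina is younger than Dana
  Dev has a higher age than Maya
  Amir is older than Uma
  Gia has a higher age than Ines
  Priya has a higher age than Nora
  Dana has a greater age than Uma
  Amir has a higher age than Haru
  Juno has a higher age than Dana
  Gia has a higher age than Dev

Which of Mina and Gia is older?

Link the given pairs in sequence: Mina < Nora; Nora < Ines; Ines < Haru; Haru < Priya; Priya < Uma; Uma < Amir; Amir < Isla; Isla < Maya; Maya < Dev; Dev < Gia.
Together: Mina < Nora < Ines < Haru < Priya < Uma < Amir < Isla < Maya < Dev < Gia.
So Mina < Gia; Gia is the older of the two.

Gia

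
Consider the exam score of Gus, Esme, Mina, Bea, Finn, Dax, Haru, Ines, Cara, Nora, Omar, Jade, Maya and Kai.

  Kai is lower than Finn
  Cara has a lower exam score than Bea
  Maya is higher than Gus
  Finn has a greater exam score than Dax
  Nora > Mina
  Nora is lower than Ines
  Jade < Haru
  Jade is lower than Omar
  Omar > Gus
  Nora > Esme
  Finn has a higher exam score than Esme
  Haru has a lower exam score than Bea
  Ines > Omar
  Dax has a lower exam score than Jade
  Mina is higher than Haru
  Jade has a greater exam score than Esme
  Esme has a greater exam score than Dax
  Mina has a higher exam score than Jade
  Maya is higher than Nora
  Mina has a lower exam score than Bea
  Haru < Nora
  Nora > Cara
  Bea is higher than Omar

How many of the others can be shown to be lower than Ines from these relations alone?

9

Directly below Ines: Omar, Nora.
One step further: Gus, Cara, Esme, Jade, Haru, Mina (8 so far).
One step further: Dax (9 so far).
Nothing else is reachable below Ines; 9 in all.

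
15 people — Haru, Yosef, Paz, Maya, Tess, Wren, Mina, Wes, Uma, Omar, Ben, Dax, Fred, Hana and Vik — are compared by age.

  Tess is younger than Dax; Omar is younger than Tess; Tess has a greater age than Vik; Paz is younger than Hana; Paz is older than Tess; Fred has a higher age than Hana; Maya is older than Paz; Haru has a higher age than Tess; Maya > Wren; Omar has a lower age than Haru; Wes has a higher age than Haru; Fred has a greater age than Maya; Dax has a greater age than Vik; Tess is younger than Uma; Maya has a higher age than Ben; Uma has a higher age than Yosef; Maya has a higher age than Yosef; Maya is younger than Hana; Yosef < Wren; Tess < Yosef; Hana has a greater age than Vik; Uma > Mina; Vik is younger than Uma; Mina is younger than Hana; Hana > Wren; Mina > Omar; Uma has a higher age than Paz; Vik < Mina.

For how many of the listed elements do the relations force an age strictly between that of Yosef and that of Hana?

2

The relations place Yosef below Hana. An element lies strictly between them when it is forced above Yosef and also forced below Hana.
Above Yosef: {Uma, Wren, Maya, Fred}. Below Hana: {Omar, Vik, Mina, Tess, Paz, Ben, Wren, Maya}.
Intersection: {Wren, Maya} — 2.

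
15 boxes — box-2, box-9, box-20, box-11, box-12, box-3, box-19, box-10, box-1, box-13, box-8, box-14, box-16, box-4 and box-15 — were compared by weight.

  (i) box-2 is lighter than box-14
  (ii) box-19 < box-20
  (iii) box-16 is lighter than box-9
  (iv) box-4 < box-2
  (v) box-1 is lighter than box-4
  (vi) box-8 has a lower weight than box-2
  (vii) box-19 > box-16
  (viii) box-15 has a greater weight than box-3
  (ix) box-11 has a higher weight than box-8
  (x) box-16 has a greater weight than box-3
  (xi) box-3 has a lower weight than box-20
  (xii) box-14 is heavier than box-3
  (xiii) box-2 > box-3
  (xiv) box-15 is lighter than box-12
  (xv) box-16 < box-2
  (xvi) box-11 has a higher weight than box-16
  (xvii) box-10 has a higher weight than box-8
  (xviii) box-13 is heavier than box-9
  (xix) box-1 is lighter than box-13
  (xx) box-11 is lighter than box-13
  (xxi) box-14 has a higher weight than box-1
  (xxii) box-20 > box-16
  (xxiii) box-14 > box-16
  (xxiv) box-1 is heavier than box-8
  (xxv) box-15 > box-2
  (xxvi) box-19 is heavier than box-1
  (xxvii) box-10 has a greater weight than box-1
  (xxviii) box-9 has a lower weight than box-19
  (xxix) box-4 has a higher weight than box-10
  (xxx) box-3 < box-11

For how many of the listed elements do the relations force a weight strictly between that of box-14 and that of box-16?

1

Chaining upward from box-16 reaches: box-11, box-9, box-19, box-20, box-2, box-15, box-13, box-12.
Chaining downward from box-14 reaches: box-8, box-3, box-1, box-10, box-4, box-2.
Strictly between box-16 and box-14 are those in both lists: box-2 — 1 element.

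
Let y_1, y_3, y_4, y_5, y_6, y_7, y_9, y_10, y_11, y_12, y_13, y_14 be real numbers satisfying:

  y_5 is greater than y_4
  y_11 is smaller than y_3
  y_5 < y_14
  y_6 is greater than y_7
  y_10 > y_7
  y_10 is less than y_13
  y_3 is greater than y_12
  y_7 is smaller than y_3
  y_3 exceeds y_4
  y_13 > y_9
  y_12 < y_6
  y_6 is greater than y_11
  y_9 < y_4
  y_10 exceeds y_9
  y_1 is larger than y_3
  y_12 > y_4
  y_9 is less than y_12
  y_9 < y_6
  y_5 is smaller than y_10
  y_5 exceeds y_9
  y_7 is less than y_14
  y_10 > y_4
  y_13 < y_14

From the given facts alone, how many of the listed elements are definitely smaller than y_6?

5

From y_6 the given relations immediately reach y_11, y_9, y_12, y_7.
From those, y_4 — 5 in total.
No other element is forced below y_6 by the given relations, so the count is 5.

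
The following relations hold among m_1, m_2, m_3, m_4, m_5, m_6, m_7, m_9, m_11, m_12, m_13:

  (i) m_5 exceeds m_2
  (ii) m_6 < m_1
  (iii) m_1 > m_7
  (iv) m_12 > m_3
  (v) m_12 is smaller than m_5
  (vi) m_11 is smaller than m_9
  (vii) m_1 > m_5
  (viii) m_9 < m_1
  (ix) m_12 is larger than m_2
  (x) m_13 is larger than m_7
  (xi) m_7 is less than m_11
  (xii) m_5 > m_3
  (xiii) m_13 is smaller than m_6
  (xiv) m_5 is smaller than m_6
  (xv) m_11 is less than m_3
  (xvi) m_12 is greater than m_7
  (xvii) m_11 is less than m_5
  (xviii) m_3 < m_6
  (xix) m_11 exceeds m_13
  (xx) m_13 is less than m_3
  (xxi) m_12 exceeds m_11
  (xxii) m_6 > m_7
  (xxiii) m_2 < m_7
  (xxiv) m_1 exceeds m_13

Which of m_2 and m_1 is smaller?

Following the relations from m_2: m_2 < m_7 < m_13 < m_11 < m_3 < m_12 < m_5 < m_6 < m_1.
So m_2 < m_1; m_2 is the smaller of the two.

m_2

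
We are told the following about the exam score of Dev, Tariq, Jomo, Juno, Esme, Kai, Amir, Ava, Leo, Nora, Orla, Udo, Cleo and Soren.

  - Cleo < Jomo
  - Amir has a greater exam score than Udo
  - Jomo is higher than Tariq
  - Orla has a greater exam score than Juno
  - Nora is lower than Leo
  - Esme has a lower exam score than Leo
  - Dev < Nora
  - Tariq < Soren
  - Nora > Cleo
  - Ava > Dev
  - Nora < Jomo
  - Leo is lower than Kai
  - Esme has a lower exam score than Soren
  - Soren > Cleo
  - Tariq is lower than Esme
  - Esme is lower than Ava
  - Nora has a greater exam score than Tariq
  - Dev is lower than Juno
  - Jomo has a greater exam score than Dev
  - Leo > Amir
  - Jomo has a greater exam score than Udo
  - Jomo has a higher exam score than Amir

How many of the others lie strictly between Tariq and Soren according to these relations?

1

Chaining upward from Tariq reaches: Esme, Nora, Leo, Jomo, Kai, Ava.
Chaining downward from Soren reaches: Cleo, Esme.
Strictly between Tariq and Soren are those in both lists: Esme — 1 element.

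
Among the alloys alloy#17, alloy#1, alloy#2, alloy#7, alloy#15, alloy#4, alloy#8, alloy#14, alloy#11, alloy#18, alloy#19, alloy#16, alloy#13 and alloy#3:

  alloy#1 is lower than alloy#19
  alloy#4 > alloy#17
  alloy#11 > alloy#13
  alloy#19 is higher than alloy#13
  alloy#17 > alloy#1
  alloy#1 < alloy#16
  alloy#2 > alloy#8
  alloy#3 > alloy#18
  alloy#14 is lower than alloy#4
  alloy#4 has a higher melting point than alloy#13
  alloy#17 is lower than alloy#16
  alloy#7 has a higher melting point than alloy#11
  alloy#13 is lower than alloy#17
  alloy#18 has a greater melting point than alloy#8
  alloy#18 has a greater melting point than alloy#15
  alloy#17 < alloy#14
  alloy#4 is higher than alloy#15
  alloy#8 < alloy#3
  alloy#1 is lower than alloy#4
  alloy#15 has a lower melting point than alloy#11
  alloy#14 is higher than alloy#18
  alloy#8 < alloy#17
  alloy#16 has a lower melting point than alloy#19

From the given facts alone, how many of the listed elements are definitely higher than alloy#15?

6

From alloy#15 the given relations immediately reach alloy#18, alloy#11, alloy#4.
From those, alloy#3, alloy#14, alloy#7 — 6 in total.
No other element is forced above alloy#15 by the given relations, so the count is 6.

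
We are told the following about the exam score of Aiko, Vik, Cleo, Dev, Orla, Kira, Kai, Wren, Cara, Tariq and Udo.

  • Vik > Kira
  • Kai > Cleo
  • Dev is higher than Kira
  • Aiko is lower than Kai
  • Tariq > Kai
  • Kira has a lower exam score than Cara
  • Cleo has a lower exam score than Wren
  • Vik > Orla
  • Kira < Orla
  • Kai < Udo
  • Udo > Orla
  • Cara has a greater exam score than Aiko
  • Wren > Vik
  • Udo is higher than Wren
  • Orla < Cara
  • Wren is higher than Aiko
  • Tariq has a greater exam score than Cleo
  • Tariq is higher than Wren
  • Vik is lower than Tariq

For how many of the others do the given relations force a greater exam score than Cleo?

4

Directly above Cleo: Kai, Wren, Tariq.
One step further: Udo (4 so far).
Nothing else is reachable above Cleo; 4 in all.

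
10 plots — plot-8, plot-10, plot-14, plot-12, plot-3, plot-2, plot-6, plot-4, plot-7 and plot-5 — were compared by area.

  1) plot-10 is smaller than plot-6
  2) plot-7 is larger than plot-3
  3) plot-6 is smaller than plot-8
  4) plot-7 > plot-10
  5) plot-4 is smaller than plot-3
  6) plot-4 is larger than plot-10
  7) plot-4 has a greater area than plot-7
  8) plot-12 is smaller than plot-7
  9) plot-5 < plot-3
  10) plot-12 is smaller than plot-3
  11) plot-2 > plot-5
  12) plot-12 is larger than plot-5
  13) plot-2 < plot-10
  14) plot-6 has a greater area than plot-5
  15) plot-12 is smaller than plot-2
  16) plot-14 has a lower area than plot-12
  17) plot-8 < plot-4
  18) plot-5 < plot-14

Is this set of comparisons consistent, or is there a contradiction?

We have plot-7 < plot-4 stated directly, yet also plot-4 < plot-3 < plot-7 by chaining the others — so plot-4 < plot-7. Contradiction.

inconsistent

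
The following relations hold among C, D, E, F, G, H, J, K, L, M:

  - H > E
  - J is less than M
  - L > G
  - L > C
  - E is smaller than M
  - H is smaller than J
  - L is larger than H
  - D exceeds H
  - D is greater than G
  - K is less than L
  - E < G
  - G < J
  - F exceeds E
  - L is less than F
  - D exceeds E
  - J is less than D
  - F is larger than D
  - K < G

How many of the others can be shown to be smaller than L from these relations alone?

5

From L the given relations immediately reach C, K, H, G.
From those, E — 5 in total.
Nothing else is reachable below L; 5 in all.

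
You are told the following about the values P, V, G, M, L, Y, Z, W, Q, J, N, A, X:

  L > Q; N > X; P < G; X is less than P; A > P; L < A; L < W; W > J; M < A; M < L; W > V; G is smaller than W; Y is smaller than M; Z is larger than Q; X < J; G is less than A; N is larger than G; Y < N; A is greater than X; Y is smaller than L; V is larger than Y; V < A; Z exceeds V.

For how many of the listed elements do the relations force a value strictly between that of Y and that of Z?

1

Chaining upward from Y reaches: M, V, L, W, N, A.
Chaining downward from Z reaches: Q, V.
Strictly between Y and Z are those in both lists: V — 1 element.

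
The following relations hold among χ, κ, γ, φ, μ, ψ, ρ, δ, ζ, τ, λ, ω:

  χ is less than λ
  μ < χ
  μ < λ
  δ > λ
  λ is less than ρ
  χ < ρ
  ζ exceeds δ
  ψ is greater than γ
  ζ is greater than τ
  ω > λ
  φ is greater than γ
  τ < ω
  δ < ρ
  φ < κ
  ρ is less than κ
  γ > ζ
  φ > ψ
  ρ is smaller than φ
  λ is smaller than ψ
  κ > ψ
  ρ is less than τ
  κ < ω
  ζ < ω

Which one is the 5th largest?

γ

Chaining the given pairs: μ < χ < λ < δ < ρ < τ < ζ < γ < ψ < φ < κ < ω.
Counting 5 from the largest end gives γ.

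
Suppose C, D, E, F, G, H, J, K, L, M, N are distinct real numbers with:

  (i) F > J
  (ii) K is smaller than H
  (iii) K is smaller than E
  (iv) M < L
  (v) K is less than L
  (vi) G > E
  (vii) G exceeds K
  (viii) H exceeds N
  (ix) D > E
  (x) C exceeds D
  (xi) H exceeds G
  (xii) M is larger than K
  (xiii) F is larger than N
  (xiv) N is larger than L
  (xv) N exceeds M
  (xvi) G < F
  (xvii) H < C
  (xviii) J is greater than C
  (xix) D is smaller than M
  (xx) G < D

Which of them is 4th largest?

Chaining the given pairs: K < E < G < D < M < L < N < H < C < J < F.
Counting 4 from the largest end gives H.

H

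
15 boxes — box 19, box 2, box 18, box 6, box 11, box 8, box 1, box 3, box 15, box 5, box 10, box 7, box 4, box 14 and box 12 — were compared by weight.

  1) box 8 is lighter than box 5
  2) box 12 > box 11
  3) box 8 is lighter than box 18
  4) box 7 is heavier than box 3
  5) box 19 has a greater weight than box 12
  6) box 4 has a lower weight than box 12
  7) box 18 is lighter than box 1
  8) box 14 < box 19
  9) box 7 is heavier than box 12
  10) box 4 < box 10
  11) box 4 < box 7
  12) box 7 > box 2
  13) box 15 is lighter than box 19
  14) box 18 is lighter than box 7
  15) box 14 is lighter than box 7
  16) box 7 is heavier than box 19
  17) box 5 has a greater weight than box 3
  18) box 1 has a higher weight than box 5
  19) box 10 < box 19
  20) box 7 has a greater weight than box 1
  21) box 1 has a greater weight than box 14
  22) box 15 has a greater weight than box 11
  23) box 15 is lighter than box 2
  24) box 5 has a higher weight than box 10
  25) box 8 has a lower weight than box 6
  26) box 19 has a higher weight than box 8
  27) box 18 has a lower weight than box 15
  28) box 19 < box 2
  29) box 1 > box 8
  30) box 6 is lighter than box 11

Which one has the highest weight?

box 14 is not greatest since box 14 < box 7; box 8 is not greatest since box 8 < box 5; box 6 is not greatest since box 6 < box 11; box 3 is not greatest since box 3 < box 5; box 4 is not greatest since box 4 < box 12; box 18 is not greatest since box 18 < box 1; box 11 is not greatest since box 11 < box 12; box 10 is not greatest since box 10 < box 5; box 12 is not greatest since box 12 < box 19; box 5 is not greatest since box 5 < box 1; box 15 is not greatest since box 15 < box 2; box 19 is not greatest since box 19 < box 7; box 2 is not greatest since box 2 < box 7; box 1 is not greatest since box 1 < box 7.
Only box 7 has nothing above it, so box 7 is the highest weight.

box 7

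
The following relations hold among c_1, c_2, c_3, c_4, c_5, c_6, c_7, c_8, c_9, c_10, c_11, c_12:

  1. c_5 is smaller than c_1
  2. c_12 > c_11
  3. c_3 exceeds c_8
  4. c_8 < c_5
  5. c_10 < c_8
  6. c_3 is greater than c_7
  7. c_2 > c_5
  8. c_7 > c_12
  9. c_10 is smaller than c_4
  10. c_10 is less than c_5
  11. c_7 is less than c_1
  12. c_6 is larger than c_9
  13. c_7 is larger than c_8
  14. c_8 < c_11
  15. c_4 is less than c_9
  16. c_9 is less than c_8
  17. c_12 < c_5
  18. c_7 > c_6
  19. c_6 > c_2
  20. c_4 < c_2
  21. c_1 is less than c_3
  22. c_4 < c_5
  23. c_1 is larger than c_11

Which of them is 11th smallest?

Chaining the given pairs: c_10 < c_4 < c_9 < c_8 < c_11 < c_12 < c_5 < c_2 < c_6 < c_7 < c_1 < c_3.
Counting 11 from the smallest end gives c_1.

c_1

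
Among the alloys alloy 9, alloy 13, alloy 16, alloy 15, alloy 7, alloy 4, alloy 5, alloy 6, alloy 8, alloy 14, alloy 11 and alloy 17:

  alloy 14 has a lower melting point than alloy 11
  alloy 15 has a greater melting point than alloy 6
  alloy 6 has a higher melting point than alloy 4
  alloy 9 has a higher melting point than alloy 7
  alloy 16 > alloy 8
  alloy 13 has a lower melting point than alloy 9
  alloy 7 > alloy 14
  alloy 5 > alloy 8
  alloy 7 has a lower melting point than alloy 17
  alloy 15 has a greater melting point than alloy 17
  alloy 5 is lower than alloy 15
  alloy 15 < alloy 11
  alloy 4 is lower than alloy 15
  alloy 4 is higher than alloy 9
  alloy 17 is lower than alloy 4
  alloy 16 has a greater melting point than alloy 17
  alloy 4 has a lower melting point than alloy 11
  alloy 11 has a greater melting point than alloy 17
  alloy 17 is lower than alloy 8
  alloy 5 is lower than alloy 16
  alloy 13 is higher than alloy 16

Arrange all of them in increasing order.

alloy 14 < alloy 7 < alloy 17 < alloy 8 < alloy 5 < alloy 16 < alloy 13 < alloy 9 < alloy 4 < alloy 6 < alloy 15 < alloy 11

The consecutive links are each given: alloy 14 < alloy 7; alloy 7 < alloy 17; alloy 17 < alloy 8; alloy 8 < alloy 5; alloy 5 < alloy 16; alloy 16 < alloy 13; alloy 13 < alloy 9; alloy 9 < alloy 4; alloy 4 < alloy 6; alloy 6 < alloy 15; alloy 15 < alloy 11.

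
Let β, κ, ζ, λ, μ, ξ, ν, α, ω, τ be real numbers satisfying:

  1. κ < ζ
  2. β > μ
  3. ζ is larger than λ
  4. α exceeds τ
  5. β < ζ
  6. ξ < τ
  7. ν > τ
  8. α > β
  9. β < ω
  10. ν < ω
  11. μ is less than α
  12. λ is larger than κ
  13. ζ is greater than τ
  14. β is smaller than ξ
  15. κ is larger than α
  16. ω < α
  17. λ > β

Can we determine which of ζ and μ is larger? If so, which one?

The relevant relations are μ < β; β < ξ; ξ < τ; τ < ν; ν < ω; ω < α; α < κ; κ < λ; λ < ζ.
Together: μ < β < ξ < τ < ν < ω < α < κ < λ < ζ.
So ζ is larger.

ζ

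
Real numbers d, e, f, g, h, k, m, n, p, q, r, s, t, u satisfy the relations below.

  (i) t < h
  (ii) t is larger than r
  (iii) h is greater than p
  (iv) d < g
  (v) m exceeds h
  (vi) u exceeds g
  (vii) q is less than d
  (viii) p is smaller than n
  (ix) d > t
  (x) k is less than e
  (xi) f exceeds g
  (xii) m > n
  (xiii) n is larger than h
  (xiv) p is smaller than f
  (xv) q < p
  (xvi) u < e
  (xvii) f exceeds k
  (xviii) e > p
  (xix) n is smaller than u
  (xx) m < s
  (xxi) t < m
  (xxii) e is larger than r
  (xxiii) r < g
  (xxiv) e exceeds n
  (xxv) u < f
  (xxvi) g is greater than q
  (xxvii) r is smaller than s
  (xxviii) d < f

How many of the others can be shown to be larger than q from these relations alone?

From q the given relations immediately reach d, p, g.
From those, h, n, u, f, e — 8 in total.
From those, m — 9 in total.
From those, s — 10 in total.
No other element is forced above q by the given relations, so the count is 10.

10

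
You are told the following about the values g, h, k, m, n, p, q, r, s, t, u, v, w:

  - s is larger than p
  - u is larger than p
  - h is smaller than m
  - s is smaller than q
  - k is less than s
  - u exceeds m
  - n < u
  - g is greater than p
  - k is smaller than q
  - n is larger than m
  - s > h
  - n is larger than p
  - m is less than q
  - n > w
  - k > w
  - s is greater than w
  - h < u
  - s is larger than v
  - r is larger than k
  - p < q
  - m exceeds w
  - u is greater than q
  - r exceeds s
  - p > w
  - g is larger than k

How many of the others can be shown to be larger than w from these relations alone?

9

From w the given relations immediately reach k, m, p, s, n.
From those, g, r, q, u — 9 in total.
Nothing else is reachable above w; 9 in all.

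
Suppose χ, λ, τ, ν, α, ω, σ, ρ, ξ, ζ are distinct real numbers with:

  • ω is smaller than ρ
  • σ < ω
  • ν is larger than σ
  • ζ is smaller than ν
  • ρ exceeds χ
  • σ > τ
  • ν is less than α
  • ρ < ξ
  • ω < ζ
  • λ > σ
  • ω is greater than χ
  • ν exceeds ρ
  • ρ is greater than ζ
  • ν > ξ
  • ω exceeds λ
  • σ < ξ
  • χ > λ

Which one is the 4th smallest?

The consecutive relations fix a unique order: τ < σ < λ < χ < ω < ζ < ρ < ξ < ν < α.
The 4th smallest is χ.

χ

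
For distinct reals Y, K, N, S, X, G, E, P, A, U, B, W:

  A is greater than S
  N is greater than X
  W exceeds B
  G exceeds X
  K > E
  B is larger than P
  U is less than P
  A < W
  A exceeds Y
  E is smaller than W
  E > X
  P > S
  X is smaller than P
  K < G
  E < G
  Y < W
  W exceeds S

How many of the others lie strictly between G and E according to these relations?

Chaining upward from E reaches: K, W.
Chaining downward from G reaches: X, K.
Strictly between E and G are those in both lists: K — 1 element.

1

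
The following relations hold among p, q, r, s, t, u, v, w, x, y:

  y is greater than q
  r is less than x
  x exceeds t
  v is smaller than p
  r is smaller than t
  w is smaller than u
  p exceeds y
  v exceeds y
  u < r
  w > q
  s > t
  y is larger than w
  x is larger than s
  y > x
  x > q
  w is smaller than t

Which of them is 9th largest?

w

The consecutive relations fix a unique order: q < w < u < r < t < s < x < y < v < p.
Counting 9 from the largest end gives w.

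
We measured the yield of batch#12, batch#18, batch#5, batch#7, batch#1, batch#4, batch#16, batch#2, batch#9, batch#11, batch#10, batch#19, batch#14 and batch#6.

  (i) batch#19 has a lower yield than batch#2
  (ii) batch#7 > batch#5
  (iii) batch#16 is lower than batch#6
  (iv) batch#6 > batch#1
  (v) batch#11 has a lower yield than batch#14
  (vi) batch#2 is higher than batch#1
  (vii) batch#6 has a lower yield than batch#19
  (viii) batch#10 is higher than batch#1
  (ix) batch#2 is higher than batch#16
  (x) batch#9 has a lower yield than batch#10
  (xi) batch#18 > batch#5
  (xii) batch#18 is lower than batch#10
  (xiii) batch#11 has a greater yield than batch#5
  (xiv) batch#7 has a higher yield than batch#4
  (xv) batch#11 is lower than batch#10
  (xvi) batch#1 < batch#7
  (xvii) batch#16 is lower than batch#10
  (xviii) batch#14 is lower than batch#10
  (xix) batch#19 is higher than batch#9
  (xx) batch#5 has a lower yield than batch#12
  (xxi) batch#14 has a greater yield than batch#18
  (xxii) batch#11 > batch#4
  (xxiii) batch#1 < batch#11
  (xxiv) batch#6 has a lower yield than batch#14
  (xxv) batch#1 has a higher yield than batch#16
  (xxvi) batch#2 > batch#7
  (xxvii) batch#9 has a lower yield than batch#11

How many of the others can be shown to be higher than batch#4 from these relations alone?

The elements the relations force above batch#4 are batch#7, batch#11, batch#2, batch#14, batch#10 — no chain reaches any other.
That is 5.

5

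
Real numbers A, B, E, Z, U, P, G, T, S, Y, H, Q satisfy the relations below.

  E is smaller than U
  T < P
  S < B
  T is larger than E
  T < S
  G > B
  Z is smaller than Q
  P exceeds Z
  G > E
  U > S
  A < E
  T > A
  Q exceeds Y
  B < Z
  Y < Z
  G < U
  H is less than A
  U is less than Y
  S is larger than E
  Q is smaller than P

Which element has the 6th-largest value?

The consecutive relations fix a unique order: H < A < E < T < S < B < G < U < Y < Z < Q < P.
The 6th largest is G.

G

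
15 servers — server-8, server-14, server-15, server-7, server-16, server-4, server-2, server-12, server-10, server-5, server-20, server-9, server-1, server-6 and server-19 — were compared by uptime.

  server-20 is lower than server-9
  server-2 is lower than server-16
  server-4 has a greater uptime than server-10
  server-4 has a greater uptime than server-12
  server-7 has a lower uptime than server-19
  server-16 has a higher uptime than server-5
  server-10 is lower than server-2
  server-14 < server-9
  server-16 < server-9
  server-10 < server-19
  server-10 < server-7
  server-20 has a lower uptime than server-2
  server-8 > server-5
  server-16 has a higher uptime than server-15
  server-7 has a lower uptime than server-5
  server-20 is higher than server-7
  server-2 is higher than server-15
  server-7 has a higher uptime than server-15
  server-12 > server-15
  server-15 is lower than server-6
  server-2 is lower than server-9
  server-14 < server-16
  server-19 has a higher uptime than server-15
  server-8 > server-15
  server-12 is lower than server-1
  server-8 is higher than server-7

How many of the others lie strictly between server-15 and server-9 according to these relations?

The relations place server-15 below server-9. An element lies strictly between them when it is forced above server-15 and also forced below server-9.
Above server-15: {server-7, server-6, server-5, server-20, server-12, server-2, server-16, server-19, server-1, server-8, server-4}. Below server-9: {server-10, server-7, server-5, server-20, server-2, server-14, server-16}.
Intersection: {server-7, server-5, server-20, server-2, server-16} — 5.

5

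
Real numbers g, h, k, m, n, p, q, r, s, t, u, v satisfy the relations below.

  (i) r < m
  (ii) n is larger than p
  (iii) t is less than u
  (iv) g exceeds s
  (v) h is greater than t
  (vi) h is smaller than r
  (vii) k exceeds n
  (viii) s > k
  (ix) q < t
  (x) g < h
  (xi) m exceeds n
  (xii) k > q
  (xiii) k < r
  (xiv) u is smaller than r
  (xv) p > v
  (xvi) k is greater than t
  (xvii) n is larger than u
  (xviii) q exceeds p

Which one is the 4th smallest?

t

Piecing the relations together gives one ordering: v < p < q < t < u < n < k < s < g < h < r < m.
Counting 4 from the smallest end gives t.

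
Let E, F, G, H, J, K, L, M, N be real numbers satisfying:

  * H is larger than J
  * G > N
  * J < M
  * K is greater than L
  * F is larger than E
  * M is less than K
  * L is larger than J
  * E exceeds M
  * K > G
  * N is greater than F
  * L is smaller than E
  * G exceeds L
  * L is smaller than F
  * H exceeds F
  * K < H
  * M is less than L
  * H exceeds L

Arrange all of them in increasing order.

Each adjacent pair is fixed by a given relation: J < M; M < L; L < E; E < F; F < N; N < G; G < K; K < H. Chaining them end to end gives the full order.

J < M < L < E < F < N < G < K < H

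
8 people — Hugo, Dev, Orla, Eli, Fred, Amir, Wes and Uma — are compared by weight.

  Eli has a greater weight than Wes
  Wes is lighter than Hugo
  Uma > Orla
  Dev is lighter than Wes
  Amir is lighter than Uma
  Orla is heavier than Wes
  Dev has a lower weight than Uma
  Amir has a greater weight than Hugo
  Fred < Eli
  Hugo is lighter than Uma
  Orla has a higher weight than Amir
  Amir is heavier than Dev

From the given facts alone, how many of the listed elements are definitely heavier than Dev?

From Dev the given relations immediately reach Wes, Amir, Uma.
From those, Eli, Hugo, Orla — 6 in total.
No other element is forced above Dev by the given relations, so the count is 6.

6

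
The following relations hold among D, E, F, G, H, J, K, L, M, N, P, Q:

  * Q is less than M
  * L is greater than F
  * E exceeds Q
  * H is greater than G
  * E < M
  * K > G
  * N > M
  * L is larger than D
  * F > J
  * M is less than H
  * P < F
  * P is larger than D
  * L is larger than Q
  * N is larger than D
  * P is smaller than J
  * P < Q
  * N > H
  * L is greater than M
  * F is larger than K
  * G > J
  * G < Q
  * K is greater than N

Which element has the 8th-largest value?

The consecutive relations fix a unique order: D < P < J < G < Q < E < M < H < N < K < F < L.
Counting 8 from the largest end gives Q.

Q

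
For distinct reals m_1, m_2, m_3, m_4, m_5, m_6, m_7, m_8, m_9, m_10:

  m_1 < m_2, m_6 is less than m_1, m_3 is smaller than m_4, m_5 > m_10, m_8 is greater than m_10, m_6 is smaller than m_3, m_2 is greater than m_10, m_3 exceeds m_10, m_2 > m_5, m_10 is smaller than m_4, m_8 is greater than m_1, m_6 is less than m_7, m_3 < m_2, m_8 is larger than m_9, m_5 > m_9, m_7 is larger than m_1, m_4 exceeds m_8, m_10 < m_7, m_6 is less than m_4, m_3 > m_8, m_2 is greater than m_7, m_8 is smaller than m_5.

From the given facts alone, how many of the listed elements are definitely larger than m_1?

6

From m_1 the given relations immediately reach m_8, m_7, m_2.
From those, m_3, m_5, m_4 — 6 in total.
No other element is forced above m_1 by the given relations, so the count is 6.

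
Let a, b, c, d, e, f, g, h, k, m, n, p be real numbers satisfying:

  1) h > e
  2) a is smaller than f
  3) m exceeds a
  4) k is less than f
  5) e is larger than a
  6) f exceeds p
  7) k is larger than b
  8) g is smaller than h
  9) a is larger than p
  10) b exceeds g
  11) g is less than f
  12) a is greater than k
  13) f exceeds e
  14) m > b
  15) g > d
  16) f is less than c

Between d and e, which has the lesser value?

d

Link the given pairs in sequence: d < g; g < b; b < k; k < a; a < e.
Together: d < g < b < k < a < e.
So d < e; d is the smaller of the two.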